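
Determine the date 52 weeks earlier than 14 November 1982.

November 15, 1981

Going back 52 weeks = 364 days from November 14, 1982.
Going back 14 days from November 14, 1982 reaches the end of the previous month; 364 − 14 = 350 left.
October 1982 has 31 days: 350 − 31 = 319 left.
September 1982 has 30 days: 319 − 30 = 289 left.
August 1982 has 31 days: 289 − 31 = 258 left.
July 1982 has 31 days: 258 − 31 = 227 left.
June 1982 has 30 days: 227 − 30 = 197 left.
May 1982 has 31 days: 197 − 31 = 166 left.
April 1982 has 30 days: 166 − 30 = 136 left.
March 1982 has 31 days: 136 − 31 = 105 left.
February 1982 has 28 days (1982 is not a leap year): 105 − 28 = 77 left.
January 1982 has 31 days: 77 − 31 = 46 left.
December 1981 has 31 days: 46 − 31 = 15 left.
November 1981 has 30 days; 30 − 15 = 15 → November 15, 1981.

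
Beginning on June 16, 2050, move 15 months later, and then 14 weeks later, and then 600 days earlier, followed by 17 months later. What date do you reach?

Adding 15 months from June 16, 2050:
month 6 + 15 = 21, which is month 9 of year 2051 → September 2051.
Day 16 is valid in September, giving September 16, 2051.
Advancing 14 weeks (= 98 days) from September 16, 2051:
September has 30 days, so 30 − 16 = 14 days remain after September 16, 2051; 98 − 14 = 84 left.
October 2051 has 31 days: 84 − 31 = 53 left.
November 2051 has 30 days: 53 − 30 = 23 left.
23 days into December 2051 → December 23, 2051.
Subtracting 600 days from December 23, 2051:
Going back 23 days from December 23, 2051 reaches the end of the previous month; 600 − 23 = 577 left.
November 2051 has 30 days: 577 − 30 = 547 left.
October 2051 has 31 days: 547 − 31 = 516 left.
September 2051 has 30 days: 516 − 30 = 486 left.
August 2051 has 31 days: 486 − 31 = 455 left.
July 2051 has 31 days: 455 − 31 = 424 left.
June 2051 has 30 days: 424 − 30 = 394 left.
May 2051 has 31 days: 394 − 31 = 363 left.
April 2051 has 30 days: 363 − 30 = 333 left.
March 2051 has 31 days: 333 − 31 = 302 left.
February 2051 has 28 days (2051 is not a leap year): 302 − 28 = 274 left.
January 2051 has 31 days: 274 − 31 = 243 left.
December 2050 has 31 days: 243 − 31 = 212 left.
November 2050 has 30 days: 212 − 30 = 182 left.
October 2050 has 31 days: 182 − 31 = 151 left.
September 2050 has 30 days: 151 − 30 = 121 left.
August 2050 has 31 days: 121 − 31 = 90 left.
July 2050 has 31 days: 90 − 31 = 59 left.
June 2050 has 30 days: 59 − 30 = 29 left.
May 2050 has 31 days; 31 − 29 = 2 → May 2, 2050.
Advancing 17 months from May 2, 2050:
month 5 + 17 = 22, which is month 10 of year 2051 → October 2051.
Day 2 is valid in October, giving October 2, 2051.

October 2, 2051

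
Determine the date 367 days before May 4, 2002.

May 2, 2001

Subtracting 367 days from May 4, 2002.
Going back 4 days from May 4, 2002 reaches the end of the previous month; 367 − 4 = 363 left.
April 2002 has 30 days: 363 − 30 = 333 left.
March 2002 has 31 days: 333 − 31 = 302 left.
February 2002 has 28 days (2002 is not a leap year): 302 − 28 = 274 left.
January 2002 has 31 days: 274 − 31 = 243 left.
December 2001 has 31 days: 243 − 31 = 212 left.
November 2001 has 30 days: 212 − 30 = 182 left.
October 2001 has 31 days: 182 − 31 = 151 left.
September 2001 has 30 days: 151 − 30 = 121 left.
August 2001 has 31 days: 121 − 31 = 90 left.
July 2001 has 31 days: 90 − 31 = 59 left.
June 2001 has 30 days: 59 − 30 = 29 left.
May 2001 has 31 days; 31 − 29 = 2 → May 2, 2001.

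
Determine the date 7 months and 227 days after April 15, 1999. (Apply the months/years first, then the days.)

June 29, 2000

Adding 7 months and 227 days from April 15, 1999: first the month/year part, then the days.
month 4 + 7 = 11 → November 1999.
Day 15 is valid in November, giving November 15, 1999.
Now add 227 days from November 15, 1999.
November has 30 days, so 30 − 15 = 15 days remain after November 15, 1999; 227 − 15 = 212 left.
December 1999 has 31 days: 212 − 31 = 181 left.
January 2000 has 31 days: 181 − 31 = 150 left.
February 2000 has 29 days (2000 is a leap year (divisible by 400)): 150 − 29 = 121 left.
March 2000 has 31 days: 121 − 31 = 90 left.
April 2000 has 30 days: 90 − 30 = 60 left.
May 2000 has 31 days: 60 − 31 = 29 left.
29 days into June 2000 → June 29, 2000.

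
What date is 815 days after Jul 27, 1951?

October 19, 1953

Advancing 815 days from July 27, 1951.
July has 31 days, so 31 − 27 = 4 days remain after July 27, 1951; 815 − 4 = 811 left.
August 1951 has 31 days: 811 − 31 = 780 left.
September 1951 has 30 days: 780 − 30 = 750 left.
October 1951 has 31 days: 750 − 31 = 719 left.
November 1951 has 30 days: 719 − 30 = 689 left.
December 1951 has 31 days: 689 − 31 = 658 left.
January 1952 has 31 days: 658 − 31 = 627 left.
February 1952 has 29 days (1952 is a leap year): 627 − 29 = 598 left.
March 1952 has 31 days: 598 − 31 = 567 left.
April 1952 has 30 days: 567 − 30 = 537 left.
May 1952 has 31 days: 537 − 31 = 506 left.
June 1952 has 30 days: 506 − 30 = 476 left.
July 1952 has 31 days: 476 − 31 = 445 left.
August 1952 has 31 days: 445 − 31 = 414 left.
September 1952 has 30 days: 414 − 30 = 384 left.
October 1952 has 31 days: 384 − 31 = 353 left.
November 1952 has 30 days: 353 − 30 = 323 left.
December 1952 has 31 days: 323 − 31 = 292 left.
January 1953 has 31 days: 292 − 31 = 261 left.
February 1953 has 28 days (1953 is not a leap year): 261 − 28 = 233 left.
March 1953 has 31 days: 233 − 31 = 202 left.
April 1953 has 30 days: 202 − 30 = 172 left.
May 1953 has 31 days: 172 − 31 = 141 left.
June 1953 has 30 days: 141 − 30 = 111 left.
July 1953 has 31 days: 111 − 31 = 80 left.
August 1953 has 31 days: 80 − 31 = 49 left.
September 1953 has 30 days: 49 − 30 = 19 left.
19 days into October 1953 → October 19, 1953.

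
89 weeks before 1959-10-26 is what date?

Subtracting 89 weeks = 623 days from October 26, 1959.
Going back 26 days from October 26, 1959 reaches the end of the previous month; 623 − 26 = 597 left.
September 1959 has 30 days: 597 − 30 = 567 left.
August 1959 has 31 days: 567 − 31 = 536 left.
July 1959 has 31 days: 536 − 31 = 505 left.
June 1959 has 30 days: 505 − 30 = 475 left.
May 1959 has 31 days: 475 − 31 = 444 left.
April 1959 has 30 days: 444 − 30 = 414 left.
March 1959 has 31 days: 414 − 31 = 383 left.
February 1959 has 28 days (1959 is not a leap year): 383 − 28 = 355 left.
January 1959 has 31 days: 355 − 31 = 324 left.
December 1958 has 31 days: 324 − 31 = 293 left.
November 1958 has 30 days: 293 − 30 = 263 left.
October 1958 has 31 days: 263 − 31 = 232 left.
September 1958 has 30 days: 232 − 30 = 202 left.
August 1958 has 31 days: 202 − 31 = 171 left.
July 1958 has 31 days: 171 − 31 = 140 left.
June 1958 has 30 days: 140 − 30 = 110 left.
May 1958 has 31 days: 110 − 31 = 79 left.
April 1958 has 30 days: 79 − 30 = 49 left.
March 1958 has 31 days: 49 − 31 = 18 left.
February 1958 has 28 days; 28 − 18 = 10 → February 10, 1958.

February 10, 1958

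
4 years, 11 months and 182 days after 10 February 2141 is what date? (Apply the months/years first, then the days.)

July 11, 2146

Adding 4 years, 11 months and 182 days from February 10, 2141: first the month/year part, then the days.
+4 years → 2145; month 2 + 11 = 13, which is month 1 of year 2146 → January 2146.
Day 10 is valid in January, giving January 10, 2146.
Now add 182 days from January 10, 2146.
January has 31 days, so 31 − 10 = 21 days remain after January 10, 2146; 182 − 21 = 161 left.
February 2146 has 28 days (2146 is not a leap year): 161 − 28 = 133 left.
March 2146 has 31 days: 133 − 31 = 102 left.
April 2146 has 30 days: 102 − 30 = 72 left.
May 2146 has 31 days: 72 − 31 = 41 left.
June 2146 has 30 days: 41 − 30 = 11 left.
11 days into July 2146 → July 11, 2146.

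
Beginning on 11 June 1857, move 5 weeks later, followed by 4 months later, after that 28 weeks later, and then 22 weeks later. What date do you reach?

November 1, 1858

Counting forward 5 weeks (= 35 days) from June 11, 1857:
June has 30 days, so 30 − 11 = 19 days remain after June 11, 1857; 35 − 19 = 16 left.
16 days into July 1857 → July 16, 1857.
Advancing 4 months from July 16, 1857:
month 7 + 4 = 11 → November 1857.
Day 16 is valid in November, giving November 16, 1857.
Counting forward 28 weeks (= 196 days) from November 16, 1857:
November has 30 days, so 30 − 16 = 14 days remain after November 16, 1857; 196 − 14 = 182 left.
December 1857 has 31 days: 182 − 31 = 151 left.
January 1858 has 31 days: 151 − 31 = 120 left.
February 1858 has 28 days (1858 is not a leap year): 120 − 28 = 92 left.
March 1858 has 31 days: 92 − 31 = 61 left.
April 1858 has 30 days: 61 − 30 = 31 left.
31 days into May 1858 → May 31, 1858.
Adding 22 weeks (= 154 days) from May 31, 1858:
May has 31 days, so 31 − 31 = 0 days remain after May 31, 1858; 154 − 0 = 154 left.
June 1858 has 30 days: 154 − 30 = 124 left.
July 1858 has 31 days: 124 − 31 = 93 left.
August 1858 has 31 days: 93 − 31 = 62 left.
September 1858 has 30 days: 62 − 30 = 32 left.
October 1858 has 31 days: 32 − 31 = 1 left.
1 day into November 1858 → November 1, 1858.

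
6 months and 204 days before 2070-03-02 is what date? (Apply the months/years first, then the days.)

Subtracting 6 months and 204 days from March 2, 2070: first the month/year part, then the days.
month 3 − 6 = -3, which is month 9 of year 2069 → September 2069.
Day 2 is valid in September, giving September 2, 2069.
Now subtract 204 days from September 2, 2069.
Going back 2 days from September 2, 2069 reaches the end of the previous month; 204 − 2 = 202 left.
August 2069 has 31 days: 202 − 31 = 171 left.
July 2069 has 31 days: 171 − 31 = 140 left.
June 2069 has 30 days: 140 − 30 = 110 left.
May 2069 has 31 days: 110 − 31 = 79 left.
April 2069 has 30 days: 79 − 30 = 49 left.
March 2069 has 31 days: 49 − 31 = 18 left.
February 2069 has 28 days; 28 − 18 = 10 → February 10, 2069.

February 10, 2069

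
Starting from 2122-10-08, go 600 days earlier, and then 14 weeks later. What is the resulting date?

May 24, 2121

Going back 600 days from October 8, 2122:
Going back 8 days from October 8, 2122 reaches the end of the previous month; 600 − 8 = 592 left.
September 2122 has 30 days: 592 − 30 = 562 left.
August 2122 has 31 days: 562 − 31 = 531 left.
July 2122 has 31 days: 531 − 31 = 500 left.
June 2122 has 30 days: 500 − 30 = 470 left.
May 2122 has 31 days: 470 − 31 = 439 left.
April 2122 has 30 days: 439 − 30 = 409 left.
March 2122 has 31 days: 409 − 31 = 378 left.
February 2122 has 28 days (2122 is not a leap year): 378 − 28 = 350 left.
January 2122 has 31 days: 350 − 31 = 319 left.
December 2121 has 31 days: 319 − 31 = 288 left.
November 2121 has 30 days: 288 − 30 = 258 left.
October 2121 has 31 days: 258 − 31 = 227 left.
September 2121 has 30 days: 227 − 30 = 197 left.
August 2121 has 31 days: 197 − 31 = 166 left.
July 2121 has 31 days: 166 − 31 = 135 left.
June 2121 has 30 days: 135 − 30 = 105 left.
May 2121 has 31 days: 105 − 31 = 74 left.
April 2121 has 30 days: 74 − 30 = 44 left.
March 2121 has 31 days: 44 − 31 = 13 left.
February 2121 has 28 days; 28 − 13 = 15 → February 15, 2121.
Adding 14 weeks (= 98 days) from February 15, 2121:
February has 28 days, so 28 − 15 = 13 days remain after February 15, 2121; 98 − 13 = 85 left.
March 2121 has 31 days: 85 − 31 = 54 left.
April 2121 has 30 days: 54 − 30 = 24 left.
24 days into May 2121 → May 24, 2121.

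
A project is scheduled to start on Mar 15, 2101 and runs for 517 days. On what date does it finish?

August 14, 2102

Adding 517 days from March 15, 2101.
March has 31 days, so 31 − 15 = 16 days remain after March 15, 2101; 517 − 16 = 501 left.
April 2101 has 30 days: 501 − 30 = 471 left.
May 2101 has 31 days: 471 − 31 = 440 left.
June 2101 has 30 days: 440 − 30 = 410 left.
July 2101 has 31 days: 410 − 31 = 379 left.
August 2101 has 31 days: 379 − 31 = 348 left.
September 2101 has 30 days: 348 − 30 = 318 left.
October 2101 has 31 days: 318 − 31 = 287 left.
November 2101 has 30 days: 287 − 30 = 257 left.
December 2101 has 31 days: 257 − 31 = 226 left.
January 2102 has 31 days: 226 − 31 = 195 left.
February 2102 has 28 days (2102 is not a leap year): 195 − 28 = 167 left.
March 2102 has 31 days: 167 − 31 = 136 left.
April 2102 has 30 days: 136 − 30 = 106 left.
May 2102 has 31 days: 106 − 31 = 75 left.
June 2102 has 30 days: 75 − 30 = 45 left.
July 2102 has 31 days: 45 − 31 = 14 left.
14 days into August 2102 → August 14, 2102.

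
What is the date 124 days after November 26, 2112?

March 30, 2113

Adding 124 days from November 26, 2112.
November has 30 days, so 30 − 26 = 4 days remain after November 26, 2112; 124 − 4 = 120 left.
December 2112 has 31 days: 120 − 31 = 89 left.
January 2113 has 31 days: 89 − 31 = 58 left.
February 2113 has 28 days (2113 is not a leap year): 58 − 28 = 30 left.
30 days into March 2113 → March 30, 2113.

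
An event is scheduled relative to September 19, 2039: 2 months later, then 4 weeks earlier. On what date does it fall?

October 22, 2039

Counting forward 2 months from September 19, 2039:
month 9 + 2 = 11 → November 2039.
Day 19 is valid in November, giving November 19, 2039.
Counting back 4 weeks (= 28 days) from November 19, 2039:
Going back 19 days from November 19, 2039 reaches the end of the previous month; 28 − 19 = 9 left.
October 2039 has 31 days; 31 − 9 = 22 → October 22, 2039.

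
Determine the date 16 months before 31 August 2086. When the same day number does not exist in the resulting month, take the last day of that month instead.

Subtracting 16 months from August 31, 2086.
month 8 − 16 = -8, which is month 4 of year 2085 → April 2085.
April 2085 has only 30 days and the start was day 31, so the date clamps to April 30, 2085.

April 30, 2085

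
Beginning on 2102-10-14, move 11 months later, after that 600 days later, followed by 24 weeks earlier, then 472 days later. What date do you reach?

March 6, 2106

Counting forward 11 months from October 14, 2102:
month 10 + 11 = 21, which is month 9 of year 2103 → September 2103.
Day 14 is valid in September, giving September 14, 2103.
Advancing 600 days from September 14, 2103:
September has 30 days, so 30 − 14 = 16 days remain after September 14, 2103; 600 − 16 = 584 left.
October 2103 has 31 days: 584 − 31 = 553 left.
November 2103 has 30 days: 553 − 30 = 523 left.
December 2103 has 31 days: 523 − 31 = 492 left.
January 2104 has 31 days: 492 − 31 = 461 left.
February 2104 has 29 days (2104 is a leap year): 461 − 29 = 432 left.
March 2104 has 31 days: 432 − 31 = 401 left.
April 2104 has 30 days: 401 − 30 = 371 left.
May 2104 has 31 days: 371 − 31 = 340 left.
June 2104 has 30 days: 340 − 30 = 310 left.
July 2104 has 31 days: 310 − 31 = 279 left.
August 2104 has 31 days: 279 − 31 = 248 left.
September 2104 has 30 days: 248 − 30 = 218 left.
October 2104 has 31 days: 218 − 31 = 187 left.
November 2104 has 30 days: 187 − 30 = 157 left.
December 2104 has 31 days: 157 − 31 = 126 left.
January 2105 has 31 days: 126 − 31 = 95 left.
February 2105 has 28 days (2105 is not a leap year): 95 − 28 = 67 left.
March 2105 has 31 days: 67 − 31 = 36 left.
April 2105 has 30 days: 36 − 30 = 6 left.
6 days into May 2105 → May 6, 2105.
Going back 24 weeks (= 168 days) from May 6, 2105:
Going back 6 days from May 6, 2105 reaches the end of the previous month; 168 − 6 = 162 left.
April 2105 has 30 days: 162 − 30 = 132 left.
March 2105 has 31 days: 132 − 31 = 101 left.
February 2105 has 28 days (2105 is not a leap year): 101 − 28 = 73 left.
January 2105 has 31 days: 73 − 31 = 42 left.
December 2104 has 31 days: 42 − 31 = 11 left.
November 2104 has 30 days; 30 − 11 = 19 → November 19, 2104.
Counting forward 472 days from November 19, 2104:
November has 30 days, so 30 − 19 = 11 days remain after November 19, 2104; 472 − 11 = 461 left.
December 2104 has 31 days: 461 − 31 = 430 left.
January 2105 has 31 days: 430 − 31 = 399 left.
February 2105 has 28 days (2105 is not a leap year): 399 − 28 = 371 left.
March 2105 has 31 days: 371 − 31 = 340 left.
April 2105 has 30 days: 340 − 30 = 310 left.
May 2105 has 31 days: 310 − 31 = 279 left.
June 2105 has 30 days: 279 − 30 = 249 left.
July 2105 has 31 days: 249 − 31 = 218 left.
August 2105 has 31 days: 218 − 31 = 187 left.
September 2105 has 30 days: 187 − 30 = 157 left.
October 2105 has 31 days: 157 − 31 = 126 left.
November 2105 has 30 days: 126 − 30 = 96 left.
December 2105 has 31 days: 96 − 31 = 65 left.
January 2106 has 31 days: 65 − 31 = 34 left.
February 2106 has 28 days (2106 is not a leap year): 34 − 28 = 6 left.
6 days into March 2106 → March 6, 2106.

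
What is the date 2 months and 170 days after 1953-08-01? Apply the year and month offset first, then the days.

Advancing 2 months and 170 days from August 1, 1953: first the month/year part, then the days.
month 8 + 2 = 10 → October 1953.
Day 1 is valid in October, giving October 1, 1953.
Now add 170 days from October 1, 1953.
October has 31 days, so 31 − 1 = 30 days remain after October 1, 1953; 170 − 30 = 140 left.
November 1953 has 30 days: 140 − 30 = 110 left.
December 1953 has 31 days: 110 − 31 = 79 left.
January 1954 has 31 days: 79 − 31 = 48 left.
February 1954 has 28 days (1954 is not a leap year): 48 − 28 = 20 left.
20 days into March 1954 → March 20, 1954.

March 20, 1954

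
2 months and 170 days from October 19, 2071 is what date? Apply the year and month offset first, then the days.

June 6, 2072

Counting forward 2 months and 170 days from October 19, 2071: first the month/year part, then the days.
month 10 + 2 = 12 → December 2071.
Day 19 is valid in December, giving December 19, 2071.
Now add 170 days from December 19, 2071.
December has 31 days, so 31 − 19 = 12 days remain after December 19, 2071; 170 − 12 = 158 left.
January 2072 has 31 days: 158 − 31 = 127 left.
February 2072 has 29 days (2072 is a leap year): 127 − 29 = 98 left.
March 2072 has 31 days: 98 − 31 = 67 left.
April 2072 has 30 days: 67 − 30 = 37 left.
May 2072 has 31 days: 37 − 31 = 6 left.
6 days into June 2072 → June 6, 2072.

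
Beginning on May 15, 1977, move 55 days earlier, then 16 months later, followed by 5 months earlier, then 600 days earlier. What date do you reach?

July 1, 1976

Subtracting 55 days from May 15, 1977:
Going back 15 days from May 15, 1977 reaches the end of the previous month; 55 − 15 = 40 left.
April 1977 has 30 days: 40 − 30 = 10 left.
March 1977 has 31 days; 31 − 10 = 21 → March 21, 1977.
Adding 16 months from March 21, 1977:
month 3 + 16 = 19, which is month 7 of year 1978 → July 1978.
Day 21 is valid in July, giving July 21, 1978.
Going back 5 months from July 21, 1978:
month 7 − 5 = 2 → February 1978.
Day 21 is valid in February, giving February 21, 1978.
Counting back 600 days from February 21, 1978:
Going back 21 days from February 21, 1978 reaches the end of the previous month; 600 − 21 = 579 left.
January 1978 has 31 days: 579 − 31 = 548 left.
December 1977 has 31 days: 548 − 31 = 517 left.
November 1977 has 30 days: 517 − 30 = 487 left.
October 1977 has 31 days: 487 − 31 = 456 left.
September 1977 has 30 days: 456 − 30 = 426 left.
August 1977 has 31 days: 426 − 31 = 395 left.
July 1977 has 31 days: 395 − 31 = 364 left.
June 1977 has 30 days: 364 − 30 = 334 left.
May 1977 has 31 days: 334 − 31 = 303 left.
April 1977 has 30 days: 303 − 30 = 273 left.
March 1977 has 31 days: 273 − 31 = 242 left.
February 1977 has 28 days (1977 is not a leap year): 242 − 28 = 214 left.
January 1977 has 31 days: 214 − 31 = 183 left.
December 1976 has 31 days: 183 − 31 = 152 left.
November 1976 has 30 days: 152 − 30 = 122 left.
October 1976 has 31 days: 122 − 31 = 91 left.
September 1976 has 30 days: 91 − 30 = 61 left.
August 1976 has 31 days: 61 − 31 = 30 left.
July 1976 has 31 days; 31 − 30 = 1 → July 1, 1976.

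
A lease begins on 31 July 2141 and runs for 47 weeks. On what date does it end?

June 25, 2142

Counting forward 47 weeks = 329 days from July 31, 2141.
July has 31 days, so 31 − 31 = 0 days remain after July 31, 2141; 329 − 0 = 329 left.
August 2141 has 31 days: 329 − 31 = 298 left.
September 2141 has 30 days: 298 − 30 = 268 left.
October 2141 has 31 days: 268 − 31 = 237 left.
November 2141 has 30 days: 237 − 30 = 207 left.
December 2141 has 31 days: 207 − 31 = 176 left.
January 2142 has 31 days: 176 − 31 = 145 left.
February 2142 has 28 days (2142 is not a leap year): 145 − 28 = 117 left.
March 2142 has 31 days: 117 − 31 = 86 left.
April 2142 has 30 days: 86 − 30 = 56 left.
May 2142 has 31 days: 56 − 31 = 25 left.
25 days into June 2142 → June 25, 2142.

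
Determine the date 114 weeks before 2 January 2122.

October 27, 2119

Subtracting 114 weeks = 798 days from January 2, 2122.
Going back 2 days from January 2, 2122 reaches the end of the previous month; 798 − 2 = 796 left.
December 2121 has 31 days: 796 − 31 = 765 left.
November 2121 has 30 days: 765 − 30 = 735 left.
October 2121 has 31 days: 735 − 31 = 704 left.
September 2121 has 30 days: 704 − 30 = 674 left.
August 2121 has 31 days: 674 − 31 = 643 left.
July 2121 has 31 days: 643 − 31 = 612 left.
June 2121 has 30 days: 612 − 30 = 582 left.
May 2121 has 31 days: 582 − 31 = 551 left.
April 2121 has 30 days: 551 − 30 = 521 left.
March 2121 has 31 days: 521 − 31 = 490 left.
February 2121 has 28 days (2121 is not a leap year): 490 − 28 = 462 left.
January 2121 has 31 days: 462 − 31 = 431 left.
December 2120 has 31 days: 431 − 31 = 400 left.
November 2120 has 30 days: 400 − 30 = 370 left.
October 2120 has 31 days: 370 − 31 = 339 left.
September 2120 has 30 days: 339 − 30 = 309 left.
August 2120 has 31 days: 309 − 31 = 278 left.
July 2120 has 31 days: 278 − 31 = 247 left.
June 2120 has 30 days: 247 − 30 = 217 left.
May 2120 has 31 days: 217 − 31 = 186 left.
April 2120 has 30 days: 186 − 30 = 156 left.
March 2120 has 31 days: 156 − 31 = 125 left.
February 2120 has 29 days (2120 is a leap year): 125 − 29 = 96 left.
January 2120 has 31 days: 96 − 31 = 65 left.
December 2119 has 31 days: 65 − 31 = 34 left.
November 2119 has 30 days: 34 − 30 = 4 left.
October 2119 has 31 days; 31 − 4 = 27 → October 27, 2119.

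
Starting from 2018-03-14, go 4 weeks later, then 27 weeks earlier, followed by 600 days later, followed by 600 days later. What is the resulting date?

Adding 4 weeks (= 28 days) from March 14, 2018:
March has 31 days, so 31 − 14 = 17 days remain after March 14, 2018; 28 − 17 = 11 left.
11 days into April 2018 → April 11, 2018.
Going back 27 weeks (= 189 days) from April 11, 2018:
Going back 11 days from April 11, 2018 reaches the end of the previous month; 189 − 11 = 178 left.
March 2018 has 31 days: 178 − 31 = 147 left.
February 2018 has 28 days (2018 is not a leap year): 147 − 28 = 119 left.
January 2018 has 31 days: 119 − 31 = 88 left.
December 2017 has 31 days: 88 − 31 = 57 left.
November 2017 has 30 days: 57 − 30 = 27 left.
October 2017 has 31 days; 31 − 27 = 4 → October 4, 2017.
Adding 600 days from October 4, 2017:
October has 31 days, so 31 − 4 = 27 days remain after October 4, 2017; 600 − 27 = 573 left.
November 2017 has 30 days: 573 − 30 = 543 left.
December 2017 has 31 days: 543 − 31 = 512 left.
January 2018 has 31 days: 512 − 31 = 481 left.
February 2018 has 28 days (2018 is not a leap year): 481 − 28 = 453 left.
March 2018 has 31 days: 453 − 31 = 422 left.
April 2018 has 30 days: 422 − 30 = 392 left.
May 2018 has 31 days: 392 − 31 = 361 left.
June 2018 has 30 days: 361 − 30 = 331 left.
July 2018 has 31 days: 331 − 31 = 300 left.
August 2018 has 31 days: 300 − 31 = 269 left.
September 2018 has 30 days: 269 − 30 = 239 left.
October 2018 has 31 days: 239 − 31 = 208 left.
November 2018 has 30 days: 208 − 30 = 178 left.
December 2018 has 31 days: 178 − 31 = 147 left.
January 2019 has 31 days: 147 − 31 = 116 left.
February 2019 has 28 days (2019 is not a leap year): 116 − 28 = 88 left.
March 2019 has 31 days: 88 − 31 = 57 left.
April 2019 has 30 days: 57 − 30 = 27 left.
27 days into May 2019 → May 27, 2019.
Advancing 600 days from May 27, 2019:
May has 31 days, so 31 − 27 = 4 days remain after May 27, 2019; 600 − 4 = 596 left.
June 2019 has 30 days: 596 − 30 = 566 left.
July 2019 has 31 days: 566 − 31 = 535 left.
August 2019 has 31 days: 535 − 31 = 504 left.
September 2019 has 30 days: 504 − 30 = 474 left.
October 2019 has 31 days: 474 − 31 = 443 left.
November 2019 has 30 days: 443 − 30 = 413 left.
December 2019 has 31 days: 413 − 31 = 382 left.
January 2020 has 31 days: 382 − 31 = 351 left.
February 2020 has 29 days (2020 is a leap year): 351 − 29 = 322 left.
March 2020 has 31 days: 322 − 31 = 291 left.
April 2020 has 30 days: 291 − 30 = 261 left.
May 2020 has 31 days: 261 − 31 = 230 left.
June 2020 has 30 days: 230 − 30 = 200 left.
July 2020 has 31 days: 200 − 31 = 169 left.
August 2020 has 31 days: 169 − 31 = 138 left.
September 2020 has 30 days: 138 − 30 = 108 left.
October 2020 has 31 days: 108 − 31 = 77 left.
November 2020 has 30 days: 77 − 30 = 47 left.
December 2020 has 31 days: 47 − 31 = 16 left.
16 days into January 2021 → January 16, 2021.

January 16, 2021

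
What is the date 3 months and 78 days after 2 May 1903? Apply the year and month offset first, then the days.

Adding 3 months and 78 days from May 2, 1903: first the month/year part, then the days.
month 5 + 3 = 8 → August 1903.
Day 2 is valid in August, giving August 2, 1903.
Now add 78 days from August 2, 1903.
August has 31 days, so 31 − 2 = 29 days remain after August 2, 1903; 78 − 29 = 49 left.
September 1903 has 30 days: 49 − 30 = 19 left.
19 days into October 1903 → October 19, 1903.

October 19, 1903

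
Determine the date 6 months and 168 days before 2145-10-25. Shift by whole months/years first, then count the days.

November 8, 2144

Subtracting 6 months and 168 days from October 25, 2145: first the month/year part, then the days.
month 10 − 6 = 4 → April 2145.
Day 25 is valid in April, giving April 25, 2145.
Now subtract 168 days from April 25, 2145.
Going back 25 days from April 25, 2145 reaches the end of the previous month; 168 − 25 = 143 left.
March 2145 has 31 days: 143 − 31 = 112 left.
February 2145 has 28 days (2145 is not a leap year): 112 − 28 = 84 left.
January 2145 has 31 days: 84 − 31 = 53 left.
December 2144 has 31 days: 53 − 31 = 22 left.
November 2144 has 30 days; 30 − 22 = 8 → November 8, 2144.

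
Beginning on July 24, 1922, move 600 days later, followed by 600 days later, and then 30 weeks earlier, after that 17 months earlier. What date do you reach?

November 9, 1923

Advancing 600 days from July 24, 1922:
July has 31 days, so 31 − 24 = 7 days remain after July 24, 1922; 600 − 7 = 593 left.
August 1922 has 31 days: 593 − 31 = 562 left.
September 1922 has 30 days: 562 − 30 = 532 left.
October 1922 has 31 days: 532 − 31 = 501 left.
November 1922 has 30 days: 501 − 30 = 471 left.
December 1922 has 31 days: 471 − 31 = 440 left.
January 1923 has 31 days: 440 − 31 = 409 left.
February 1923 has 28 days (1923 is not a leap year): 409 − 28 = 381 left.
March 1923 has 31 days: 381 − 31 = 350 left.
April 1923 has 30 days: 350 − 30 = 320 left.
May 1923 has 31 days: 320 − 31 = 289 left.
June 1923 has 30 days: 289 − 30 = 259 left.
July 1923 has 31 days: 259 − 31 = 228 left.
August 1923 has 31 days: 228 − 31 = 197 left.
September 1923 has 30 days: 197 − 30 = 167 left.
October 1923 has 31 days: 167 − 31 = 136 left.
November 1923 has 30 days: 136 − 30 = 106 left.
December 1923 has 31 days: 106 − 31 = 75 left.
January 1924 has 31 days: 75 − 31 = 44 left.
February 1924 has 29 days (1924 is a leap year): 44 − 29 = 15 left.
15 days into March 1924 → March 15, 1924.
Advancing 600 days from March 15, 1924:
March has 31 days, so 31 − 15 = 16 days remain after March 15, 1924; 600 − 16 = 584 left.
April 1924 has 30 days: 584 − 30 = 554 left.
May 1924 has 31 days: 554 − 31 = 523 left.
June 1924 has 30 days: 523 − 30 = 493 left.
July 1924 has 31 days: 493 − 31 = 462 left.
August 1924 has 31 days: 462 − 31 = 431 left.
September 1924 has 30 days: 431 − 30 = 401 left.
October 1924 has 31 days: 401 − 31 = 370 left.
November 1924 has 30 days: 370 − 30 = 340 left.
December 1924 has 31 days: 340 − 31 = 309 left.
January 1925 has 31 days: 309 − 31 = 278 left.
February 1925 has 28 days (1925 is not a leap year): 278 − 28 = 250 left.
March 1925 has 31 days: 250 − 31 = 219 left.
April 1925 has 30 days: 219 − 30 = 189 left.
May 1925 has 31 days: 189 − 31 = 158 left.
June 1925 has 30 days: 158 − 30 = 128 left.
July 1925 has 31 days: 128 − 31 = 97 left.
August 1925 has 31 days: 97 − 31 = 66 left.
September 1925 has 30 days: 66 − 30 = 36 left.
October 1925 has 31 days: 36 − 31 = 5 left.
5 days into November 1925 → November 5, 1925.
Subtracting 30 weeks (= 210 days) from November 5, 1925:
Going back 5 days from November 5, 1925 reaches the end of the previous month; 210 − 5 = 205 left.
October 1925 has 31 days: 205 − 31 = 174 left.
September 1925 has 30 days: 174 − 30 = 144 left.
August 1925 has 31 days: 144 − 31 = 113 left.
July 1925 has 31 days: 113 − 31 = 82 left.
June 1925 has 30 days: 82 − 30 = 52 left.
May 1925 has 31 days: 52 − 31 = 21 left.
April 1925 has 30 days; 30 − 21 = 9 → April 9, 1925.
Going back 17 months from April 9, 1925:
month 4 − 17 = -13, which is month 11 of year 1923 → November 1923.
Day 9 is valid in November, giving November 9, 1923.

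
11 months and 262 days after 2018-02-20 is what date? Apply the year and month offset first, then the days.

Advancing 11 months and 262 days from February 20, 2018: first the month/year part, then the days.
month 2 + 11 = 13, which is month 1 of year 2019 → January 2019.
Day 20 is valid in January, giving January 20, 2019.
Now add 262 days from January 20, 2019.
January has 31 days, so 31 − 20 = 11 days remain after January 20, 2019; 262 − 11 = 251 left.
February 2019 has 28 days (2019 is not a leap year): 251 − 28 = 223 left.
March 2019 has 31 days: 223 − 31 = 192 left.
April 2019 has 30 days: 192 − 30 = 162 left.
May 2019 has 31 days: 162 − 31 = 131 left.
June 2019 has 30 days: 131 − 30 = 101 left.
July 2019 has 31 days: 101 − 31 = 70 left.
August 2019 has 31 days: 70 − 31 = 39 left.
September 2019 has 30 days: 39 − 30 = 9 left.
9 days into October 2019 → October 9, 2019.

October 9, 2019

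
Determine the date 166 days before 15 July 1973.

Subtracting 166 days from July 15, 1973.
Going back 15 days from July 15, 1973 reaches the end of the previous month; 166 − 15 = 151 left.
June 1973 has 30 days: 151 − 30 = 121 left.
May 1973 has 31 days: 121 − 31 = 90 left.
April 1973 has 30 days: 90 − 30 = 60 left.
March 1973 has 31 days: 60 − 31 = 29 left.
February 1973 has 28 days (1973 is not a leap year): 29 − 28 = 1 left.
January 1973 has 31 days; 31 − 1 = 30 → January 30, 1973.

January 30, 1973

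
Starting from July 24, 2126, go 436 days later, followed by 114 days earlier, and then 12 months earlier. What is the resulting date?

Adding 436 days from July 24, 2126:
July has 31 days, so 31 − 24 = 7 days remain after July 24, 2126; 436 − 7 = 429 left.
August 2126 has 31 days: 429 − 31 = 398 left.
September 2126 has 30 days: 398 − 30 = 368 left.
October 2126 has 31 days: 368 − 31 = 337 left.
November 2126 has 30 days: 337 − 30 = 307 left.
December 2126 has 31 days: 307 − 31 = 276 left.
January 2127 has 31 days: 276 − 31 = 245 left.
February 2127 has 28 days (2127 is not a leap year): 245 − 28 = 217 left.
March 2127 has 31 days: 217 − 31 = 186 left.
April 2127 has 30 days: 186 − 30 = 156 left.
May 2127 has 31 days: 156 − 31 = 125 left.
June 2127 has 30 days: 125 − 30 = 95 left.
July 2127 has 31 days: 95 − 31 = 64 left.
August 2127 has 31 days: 64 − 31 = 33 left.
September 2127 has 30 days: 33 − 30 = 3 left.
3 days into October 2127 → October 3, 2127.
Counting back 114 days from October 3, 2127:
Going back 3 days from October 3, 2127 reaches the end of the previous month; 114 − 3 = 111 left.
September 2127 has 30 days: 111 − 30 = 81 left.
August 2127 has 31 days: 81 − 31 = 50 left.
July 2127 has 31 days: 50 − 31 = 19 left.
June 2127 has 30 days; 30 − 19 = 11 → June 11, 2127.
Counting back 12 months from June 11, 2127:
month 6 − 12 = -6, which is month 6 of year 2126 → June 2126.
Day 11 is valid in June, giving June 11, 2126.

June 11, 2126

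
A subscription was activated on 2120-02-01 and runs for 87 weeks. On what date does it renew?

October 2, 2121

Adding 87 weeks = 609 days from February 1, 2120.
February has 29 days, so 29 − 1 = 28 days remain after February 1, 2120; 609 − 28 = 581 left.
March 2120 has 31 days: 581 − 31 = 550 left.
April 2120 has 30 days: 550 − 30 = 520 left.
May 2120 has 31 days: 520 − 31 = 489 left.
June 2120 has 30 days: 489 − 30 = 459 left.
July 2120 has 31 days: 459 − 31 = 428 left.
August 2120 has 31 days: 428 − 31 = 397 left.
September 2120 has 30 days: 397 − 30 = 367 left.
October 2120 has 31 days: 367 − 31 = 336 left.
November 2120 has 30 days: 336 − 30 = 306 left.
December 2120 has 31 days: 306 − 31 = 275 left.
January 2121 has 31 days: 275 − 31 = 244 left.
February 2121 has 28 days (2121 is not a leap year): 244 − 28 = 216 left.
March 2121 has 31 days: 216 − 31 = 185 left.
April 2121 has 30 days: 185 − 30 = 155 left.
May 2121 has 31 days: 155 − 31 = 124 left.
June 2121 has 30 days: 124 − 30 = 94 left.
July 2121 has 31 days: 94 − 31 = 63 left.
August 2121 has 31 days: 63 − 31 = 32 left.
September 2121 has 30 days: 32 − 30 = 2 left.
2 days into October 2121 → October 2, 2121.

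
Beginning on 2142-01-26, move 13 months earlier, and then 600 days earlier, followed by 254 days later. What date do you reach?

January 15, 2140

Subtracting 13 months from January 26, 2142:
month 1 − 13 = -12, which is month 12 of year 2140 → December 2140.
Day 26 is valid in December, giving December 26, 2140.
Subtracting 600 days from December 26, 2140:
Going back 26 days from December 26, 2140 reaches the end of the previous month; 600 − 26 = 574 left.
November 2140 has 30 days: 574 − 30 = 544 left.
October 2140 has 31 days: 544 − 31 = 513 left.
September 2140 has 30 days: 513 − 30 = 483 left.
August 2140 has 31 days: 483 − 31 = 452 left.
July 2140 has 31 days: 452 − 31 = 421 left.
June 2140 has 30 days: 421 − 30 = 391 left.
May 2140 has 31 days: 391 − 31 = 360 left.
April 2140 has 30 days: 360 − 30 = 330 left.
March 2140 has 31 days: 330 − 31 = 299 left.
February 2140 has 29 days (2140 is a leap year): 299 − 29 = 270 left.
January 2140 has 31 days: 270 − 31 = 239 left.
December 2139 has 31 days: 239 − 31 = 208 left.
November 2139 has 30 days: 208 − 30 = 178 left.
October 2139 has 31 days: 178 − 31 = 147 left.
September 2139 has 30 days: 147 − 30 = 117 left.
August 2139 has 31 days: 117 − 31 = 86 left.
July 2139 has 31 days: 86 − 31 = 55 left.
June 2139 has 30 days: 55 − 30 = 25 left.
May 2139 has 31 days; 31 − 25 = 6 → May 6, 2139.
Counting forward 254 days from May 6, 2139:
May has 31 days, so 31 − 6 = 25 days remain after May 6, 2139; 254 − 25 = 229 left.
June 2139 has 30 days: 229 − 30 = 199 left.
July 2139 has 31 days: 199 − 31 = 168 left.
August 2139 has 31 days: 168 − 31 = 137 left.
September 2139 has 30 days: 137 − 30 = 107 left.
October 2139 has 31 days: 107 − 31 = 76 left.
November 2139 has 30 days: 76 − 30 = 46 left.
December 2139 has 31 days: 46 − 31 = 15 left.
15 days into January 2140 → January 15, 2140.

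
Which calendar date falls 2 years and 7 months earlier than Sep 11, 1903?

Going back 2 years and 7 months from September 11, 1903.
-2 years → 1901; month 9 − 7 = 2 → February 1901.
Day 11 is valid in February, giving February 11, 1901.

February 11, 1901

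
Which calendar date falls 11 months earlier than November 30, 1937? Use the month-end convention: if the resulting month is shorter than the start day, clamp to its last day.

December 30, 1936

Going back 11 months from November 30, 1937.
month 11 − 11 = 0, which is month 12 of year 1936 → December 1936.
Day 30 is valid in December, giving December 30, 1936.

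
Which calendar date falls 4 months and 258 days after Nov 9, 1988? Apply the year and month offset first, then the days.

Advancing 4 months and 258 days from November 9, 1988: first the month/year part, then the days.
month 11 + 4 = 15, which is month 3 of year 1989 → March 1989.
Day 9 is valid in March, giving March 9, 1989.
Now add 258 days from March 9, 1989.
March has 31 days, so 31 − 9 = 22 days remain after March 9, 1989; 258 − 22 = 236 left.
April 1989 has 30 days: 236 − 30 = 206 left.
May 1989 has 31 days: 206 − 31 = 175 left.
June 1989 has 30 days: 175 − 30 = 145 left.
July 1989 has 31 days: 145 − 31 = 114 left.
August 1989 has 31 days: 114 − 31 = 83 left.
September 1989 has 30 days: 83 − 30 = 53 left.
October 1989 has 31 days: 53 − 31 = 22 left.
22 days into November 1989 → November 22, 1989.

November 22, 1989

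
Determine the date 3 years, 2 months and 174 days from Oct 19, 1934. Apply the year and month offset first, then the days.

Counting forward 3 years, 2 months and 174 days from October 19, 1934: first the month/year part, then the days.
+3 years → 1937; month 10 + 2 = 12 → December 1937.
Day 19 is valid in December, giving December 19, 1937.
Now add 174 days from December 19, 1937.
December has 31 days, so 31 − 19 = 12 days remain after December 19, 1937; 174 − 12 = 162 left.
January 1938 has 31 days: 162 − 31 = 131 left.
February 1938 has 28 days (1938 is not a leap year): 131 − 28 = 103 left.
March 1938 has 31 days: 103 − 31 = 72 left.
April 1938 has 30 days: 72 − 30 = 42 left.
May 1938 has 31 days: 42 − 31 = 11 left.
11 days into June 1938 → June 11, 1938.

June 11, 1938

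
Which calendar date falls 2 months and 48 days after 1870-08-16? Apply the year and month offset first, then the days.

December 3, 1870

Advancing 2 months and 48 days from August 16, 1870: first the month/year part, then the days.
month 8 + 2 = 10 → October 1870.
Day 16 is valid in October, giving October 16, 1870.
Now add 48 days from October 16, 1870.
October has 31 days, so 31 − 16 = 15 days remain after October 16, 1870; 48 − 15 = 33 left.
November 1870 has 30 days: 33 − 30 = 3 left.
3 days into December 1870 → December 3, 1870.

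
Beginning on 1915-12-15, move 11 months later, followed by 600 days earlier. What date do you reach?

March 26, 1915

Advancing 11 months from December 15, 1915:
month 12 + 11 = 23, which is month 11 of year 1916 → November 1916.
Day 15 is valid in November, giving November 15, 1916.
Going back 600 days from November 15, 1916:
Going back 15 days from November 15, 1916 reaches the end of the previous month; 600 − 15 = 585 left.
October 1916 has 31 days: 585 − 31 = 554 left.
September 1916 has 30 days: 554 − 30 = 524 left.
August 1916 has 31 days: 524 − 31 = 493 left.
July 1916 has 31 days: 493 − 31 = 462 left.
June 1916 has 30 days: 462 − 30 = 432 left.
May 1916 has 31 days: 432 − 31 = 401 left.
April 1916 has 30 days: 401 − 30 = 371 left.
March 1916 has 31 days: 371 − 31 = 340 left.
February 1916 has 29 days (1916 is a leap year): 340 − 29 = 311 left.
January 1916 has 31 days: 311 − 31 = 280 left.
December 1915 has 31 days: 280 − 31 = 249 left.
November 1915 has 30 days: 249 − 30 = 219 left.
October 1915 has 31 days: 219 − 31 = 188 left.
September 1915 has 30 days: 188 − 30 = 158 left.
August 1915 has 31 days: 158 − 31 = 127 left.
July 1915 has 31 days: 127 − 31 = 96 left.
June 1915 has 30 days: 96 − 30 = 66 left.
May 1915 has 31 days: 66 − 31 = 35 left.
April 1915 has 30 days: 35 − 30 = 5 left.
March 1915 has 31 days; 31 − 5 = 26 → March 26, 1915.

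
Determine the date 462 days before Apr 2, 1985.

December 27, 1983

Counting back 462 days from April 2, 1985.
Going back 2 days from April 2, 1985 reaches the end of the previous month; 462 − 2 = 460 left.
March 1985 has 31 days: 460 − 31 = 429 left.
February 1985 has 28 days (1985 is not a leap year): 429 − 28 = 401 left.
January 1985 has 31 days: 401 − 31 = 370 left.
December 1984 has 31 days: 370 − 31 = 339 left.
November 1984 has 30 days: 339 − 30 = 309 left.
October 1984 has 31 days: 309 − 31 = 278 left.
September 1984 has 30 days: 278 − 30 = 248 left.
August 1984 has 31 days: 248 − 31 = 217 left.
July 1984 has 31 days: 217 − 31 = 186 left.
June 1984 has 30 days: 186 − 30 = 156 left.
May 1984 has 31 days: 156 − 31 = 125 left.
April 1984 has 30 days: 125 − 30 = 95 left.
March 1984 has 31 days: 95 − 31 = 64 left.
February 1984 has 29 days (1984 is a leap year): 64 − 29 = 35 left.
January 1984 has 31 days: 35 − 31 = 4 left.
December 1983 has 31 days; 31 − 4 = 27 → December 27, 1983.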